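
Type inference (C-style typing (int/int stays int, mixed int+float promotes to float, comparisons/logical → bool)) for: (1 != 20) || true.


Operand types: bool || bool
Rule: logical operators take bool operands and yield bool
Result type: bool


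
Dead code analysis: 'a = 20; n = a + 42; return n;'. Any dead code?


a is read by n's definition; n is returned
No dead code


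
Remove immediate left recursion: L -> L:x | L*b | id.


Left-recursive alternatives: L:x, L*b; non-recursive: id
Introduce L': L -> idL', L' -> :xL' | *bL' | ε


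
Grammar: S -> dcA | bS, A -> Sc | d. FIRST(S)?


Per alternative of S: FIRST(dcA) = {d}; FIRST(bS) = {b}
FIRST(S) = {b, d}


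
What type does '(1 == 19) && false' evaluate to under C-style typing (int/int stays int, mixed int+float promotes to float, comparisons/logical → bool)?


Operand types: bool && bool
Rule: logical operators take bool operands and yield bool
Result type: bool


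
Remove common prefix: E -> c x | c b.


Common prefix: 'c'
Factored: E -> c E', E' -> x | b


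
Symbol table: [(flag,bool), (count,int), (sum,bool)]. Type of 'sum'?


Lookup 'sum' → type bool


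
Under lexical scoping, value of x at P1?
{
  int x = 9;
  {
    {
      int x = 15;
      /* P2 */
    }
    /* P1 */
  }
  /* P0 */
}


P1's block does not declare x; resolves to the enclosing declaration at depth 0
x = 9


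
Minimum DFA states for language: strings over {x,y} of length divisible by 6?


Track length mod 6: states 0..5, accept at 0
Minimal DFA: 6 states


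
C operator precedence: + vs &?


'+' is additive (level 9); '&' is bitwise AND (level 5)
Higher level binds tighter
'+' has higher precedence than '&'


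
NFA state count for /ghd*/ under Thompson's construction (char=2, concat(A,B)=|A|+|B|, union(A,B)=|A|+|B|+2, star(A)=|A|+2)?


Syntax tree has 3 char leaf(s), 0 union(s), 1 star(s)
chars contribute 3×2 = 6; each union adds +2; each star adds +2
Total: 6 + 0 + 2 = 8 states


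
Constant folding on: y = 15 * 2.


15 * 2 = 30 at compile time
Optimized: y = 30


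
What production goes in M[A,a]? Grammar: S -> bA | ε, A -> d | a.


For [A, a]: 'a' ∈ FIRST(a)
Entry: A -> a


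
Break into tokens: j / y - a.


Scan left to right, longest-match per lexeme
Tokens: ID(j), OP(/), ID(y), OP(-), ID(a)


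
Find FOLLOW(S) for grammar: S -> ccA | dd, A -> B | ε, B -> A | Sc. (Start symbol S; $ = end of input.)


$ ∈ FOLLOW(S). For each A -> αBβ: add FIRST(β)\{ε} to FOLLOW(B); if β nullable, add FOLLOW(A).
FOLLOW(S) = {$, c}


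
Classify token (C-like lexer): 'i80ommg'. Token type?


Pattern: letter/underscore followed by alphanumerics, not a keyword
Type: IDENTIFIER


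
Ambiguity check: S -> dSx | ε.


balanced d^n…x^n: each string has a unique parse
Unambiguous


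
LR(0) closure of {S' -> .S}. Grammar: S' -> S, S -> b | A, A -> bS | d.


Start: S' -> .S
For each item with dot before a nonterminal B, add B -> .γ for every B-production
Closure: [S' -> .S, S -> .b, S -> .A, A -> .bS, A -> .d]


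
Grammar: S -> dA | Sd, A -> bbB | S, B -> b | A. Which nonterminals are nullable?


A nonterminal is nullable iff some alternative derives ε (directly, or every symbol in it is nullable)
Nullable: {}


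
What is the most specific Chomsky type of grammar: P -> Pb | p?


Left-linear: every RHS is a terminal or one nonterminal followed by a terminal
Classification: Type 3 (Regular)


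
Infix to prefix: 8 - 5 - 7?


left-to-right (same/higher precedence on left): tree is (- (- 8 5) 7)
Prefix: - - 8 5 7


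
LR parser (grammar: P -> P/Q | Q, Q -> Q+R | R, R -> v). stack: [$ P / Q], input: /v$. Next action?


handle 'P/Q' on top; lookahead ∈ FOLLOW(P) = {/, $}
Action: reduce (P -> P/Q)


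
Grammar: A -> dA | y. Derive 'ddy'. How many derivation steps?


Derivation: A => dA => ddA => ddy
Steps: 3


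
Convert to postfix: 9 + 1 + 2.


Left to right (same or higher precedence on left)
Postfix: 9 1 + 2 +


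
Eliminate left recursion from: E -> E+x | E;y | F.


Left-recursive alternatives: E+x, E;y; non-recursive: F
Introduce E': E -> FE', E' -> +xE' | ;yE' | ε


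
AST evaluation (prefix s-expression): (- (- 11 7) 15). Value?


Evaluate inner: (- 11 7) = 4
Evaluate root: (- 4 15) = -11
Result: -11


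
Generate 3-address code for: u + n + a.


Break into single-operator statements:
t1 = u + n
t2 = t1 + a


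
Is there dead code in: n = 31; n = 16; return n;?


first assignment to n is overwritten before any read
Dead: 'n = 31'


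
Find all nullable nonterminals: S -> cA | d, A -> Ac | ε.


A nonterminal is nullable iff some alternative derives ε (directly, or every symbol in it is nullable)
Nullable: {A}


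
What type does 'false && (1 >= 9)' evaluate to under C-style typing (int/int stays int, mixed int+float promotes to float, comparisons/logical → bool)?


Operand types: bool && bool
Rule: logical operators take bool operands and yield bool
Result type: bool


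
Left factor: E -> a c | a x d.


Common prefix: 'a'
Factored: E -> a E', E' -> c | x d


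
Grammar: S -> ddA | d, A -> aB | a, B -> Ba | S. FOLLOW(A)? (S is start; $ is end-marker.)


$ ∈ FOLLOW(S). For each A -> αBβ: add FIRST(β)\{ε} to FOLLOW(B); if β nullable, add FOLLOW(A).
FOLLOW(A) = {$, a}


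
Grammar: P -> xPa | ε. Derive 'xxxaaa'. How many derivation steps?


Derivation: P => xPa => xxPaa => xxxPaaa => xxxaaa
Steps: 4


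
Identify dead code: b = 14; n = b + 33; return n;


b is read by n's definition; n is returned
No dead code


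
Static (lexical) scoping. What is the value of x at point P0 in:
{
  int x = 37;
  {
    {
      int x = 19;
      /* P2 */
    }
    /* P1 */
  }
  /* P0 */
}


x declared in the same block as P0
x = 37


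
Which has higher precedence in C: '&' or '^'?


'&' is bitwise AND (level 5); '^' is bitwise XOR (level 4)
Higher level binds tighter
'&' has higher precedence than '^'


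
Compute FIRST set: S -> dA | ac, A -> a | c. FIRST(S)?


Per alternative of S: FIRST(dA) = {d}; FIRST(ac) = {a}
FIRST(S) = {a, d}


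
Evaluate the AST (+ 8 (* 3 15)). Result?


Evaluate inner: (* 3 15) = 45
Evaluate root: (+ 8 45) = 53
Result: 53


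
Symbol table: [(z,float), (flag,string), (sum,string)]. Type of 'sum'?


Lookup 'sum' → type string


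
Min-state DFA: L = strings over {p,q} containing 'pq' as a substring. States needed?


KMP-style automaton: 2 progress states + 1 absorbing accept = 3
Minimal DFA: 3 states


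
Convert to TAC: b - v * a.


Break into single-operator statements:
t1 = v * a
t2 = b - t1


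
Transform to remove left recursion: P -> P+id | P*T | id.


Left-recursive alternatives: P+id, P*T; non-recursive: id
Introduce P': P -> idP', P' -> +idP' | *TP' | ε


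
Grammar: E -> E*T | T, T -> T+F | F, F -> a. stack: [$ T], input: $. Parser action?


lookahead ∉ {+} so T won't extend; reduce E -> T
Action: reduce (E -> T)


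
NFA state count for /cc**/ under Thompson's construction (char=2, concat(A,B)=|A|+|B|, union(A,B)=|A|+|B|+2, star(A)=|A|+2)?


Syntax tree has 2 char leaf(s), 0 union(s), 2 star(s)
chars contribute 2×2 = 4; each union adds +2; each star adds +2
Total: 4 + 0 + 4 = 8 states


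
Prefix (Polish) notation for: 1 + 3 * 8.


'*' binds tighter: tree is (+ 1 (* 3 8))
Prefix: + 1 * 3 8


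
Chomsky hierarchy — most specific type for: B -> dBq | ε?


Single nonterminal LHS, but d^n q^n is not regular
Classification: Type 2 (Context-Free)


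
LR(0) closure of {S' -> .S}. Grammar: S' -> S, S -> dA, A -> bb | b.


Start: S' -> .S
For each item with dot before a nonterminal B, add B -> .γ for every B-production
Closure: [S' -> .S, S -> .dA]


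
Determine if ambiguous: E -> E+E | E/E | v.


'v+v/v' has two parse trees (no precedence encoded between + and /)
Ambiguous


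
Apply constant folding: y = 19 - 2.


19 - 2 = 17 at compile time
Optimized: y = 17


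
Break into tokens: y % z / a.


Scan left to right, longest-match per lexeme
Tokens: ID(y), OP(%), ID(z), OP(/), ID(a)


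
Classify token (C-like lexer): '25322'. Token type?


Pattern: digits only
Type: INTEGER_LITERAL


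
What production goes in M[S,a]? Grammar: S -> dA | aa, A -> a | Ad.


For [S, a]: 'a' ∈ FIRST(aa)
Entry: S -> aa


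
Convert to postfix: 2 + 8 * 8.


* has higher precedence, evaluate 8*8 first
Postfix: 2 8 8 * +


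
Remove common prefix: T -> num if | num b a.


Common prefix: 'num'
Factored: T -> num T', T' -> if | b a


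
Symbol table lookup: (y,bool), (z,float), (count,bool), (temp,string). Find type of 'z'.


Lookup 'z' → type float


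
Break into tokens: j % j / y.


Scan left to right, longest-match per lexeme
Tokens: ID(j), OP(%), ID(j), OP(/), ID(y)


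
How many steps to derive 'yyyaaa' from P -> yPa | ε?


Derivation: P => yPa => yyPaa => yyyPaaa => yyyaaa
Steps: 4


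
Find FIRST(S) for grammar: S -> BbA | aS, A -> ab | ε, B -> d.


Per alternative of S: FIRST(BbA) = {d}; FIRST(aS) = {a}
FIRST(S) = {a, d}


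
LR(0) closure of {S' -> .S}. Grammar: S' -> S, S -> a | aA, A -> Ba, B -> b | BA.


Start: S' -> .S
For each item with dot before a nonterminal B, add B -> .γ for every B-production
Closure: [S' -> .S, S -> .a, S -> .aA]


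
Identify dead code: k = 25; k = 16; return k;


first assignment to k is overwritten before any read
Dead: 'k = 25'


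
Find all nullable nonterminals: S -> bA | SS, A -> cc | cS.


A nonterminal is nullable iff some alternative derives ε (directly, or every symbol in it is nullable)
Nullable: {}


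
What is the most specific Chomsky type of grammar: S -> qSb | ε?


Single nonterminal LHS, but q^n b^n is not regular
Classification: Type 2 (Context-Free)


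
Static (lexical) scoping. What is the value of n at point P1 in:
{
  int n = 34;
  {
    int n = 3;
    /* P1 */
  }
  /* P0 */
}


n declared in the same block as P1
n = 3


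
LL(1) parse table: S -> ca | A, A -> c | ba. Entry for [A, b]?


For [A, b]: 'b' ∈ FIRST(ba)
Entry: A -> ba


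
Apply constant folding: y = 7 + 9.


7 + 9 = 16 at compile time
Optimized: y = 16


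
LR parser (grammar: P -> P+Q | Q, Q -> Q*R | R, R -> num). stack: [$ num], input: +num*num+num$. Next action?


'num' on top is the handle for R -> num
Action: reduce (R -> num)


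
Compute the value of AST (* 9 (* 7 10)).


Evaluate inner: (* 7 10) = 70
Evaluate root: (* 9 70) = 630
Result: 630


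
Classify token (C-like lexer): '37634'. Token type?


Pattern: digits only
Type: INTEGER_LITERAL


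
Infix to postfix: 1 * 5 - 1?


Left to right (same or higher precedence on left)
Postfix: 1 5 * 1 -


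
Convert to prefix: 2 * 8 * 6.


left-to-right (same/higher precedence on left): tree is (* (* 2 8) 6)
Prefix: * * 2 8 6


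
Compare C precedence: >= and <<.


'<<' is shift (level 8); '>=' is relational (level 7)
Higher level binds tighter
'<<' has higher precedence than '>='


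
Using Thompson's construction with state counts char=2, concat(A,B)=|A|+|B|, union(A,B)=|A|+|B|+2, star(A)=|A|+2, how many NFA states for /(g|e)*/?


Syntax tree has 2 char leaf(s), 1 union(s), 1 star(s)
chars contribute 2×2 = 4; each union adds +2; each star adds +2
Total: 4 + 2 + 2 = 8 states


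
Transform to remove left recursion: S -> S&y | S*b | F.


Left-recursive alternatives: S&y, S*b; non-recursive: F
Introduce S': S -> FS', S' -> &yS' | *bS' | ε


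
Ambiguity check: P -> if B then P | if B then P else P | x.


dangling else: 'if B then if B then x else x' parses two ways
Ambiguous


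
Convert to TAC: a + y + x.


Break into single-operator statements:
t1 = a + y
t2 = t1 + x


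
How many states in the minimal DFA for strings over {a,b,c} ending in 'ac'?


Track the longest suffix of input matching a prefix of 'ac': 3 classes (prefixes of length 0..2)
Minimal DFA: 3 states


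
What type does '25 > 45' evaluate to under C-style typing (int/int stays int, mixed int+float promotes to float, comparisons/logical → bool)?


Operand types: int > int
Rule: comparison yields bool
Result type: bool


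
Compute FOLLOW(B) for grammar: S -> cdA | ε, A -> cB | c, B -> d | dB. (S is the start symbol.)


$ ∈ FOLLOW(S). For each A -> αBβ: add FIRST(β)\{ε} to FOLLOW(B); if β nullable, add FOLLOW(A).
FOLLOW(B) = {$}


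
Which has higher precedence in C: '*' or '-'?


'*' is multiplicative (level 10); '-' is additive (level 9)
Higher level binds tighter
'*' has higher precedence than '-'


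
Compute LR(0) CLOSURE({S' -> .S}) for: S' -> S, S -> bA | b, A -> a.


Start: S' -> .S
For each item with dot before a nonterminal B, add B -> .γ for every B-production
Closure: [S' -> .S, S -> .bA, S -> .b]


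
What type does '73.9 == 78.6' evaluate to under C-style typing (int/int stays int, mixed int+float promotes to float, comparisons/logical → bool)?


Operand types: float == float
Rule: comparison yields bool
Result type: bool


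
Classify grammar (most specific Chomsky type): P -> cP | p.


Right-linear: every RHS is a terminal or a terminal followed by one nonterminal
Classification: Type 3 (Regular)


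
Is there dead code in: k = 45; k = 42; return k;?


first assignment to k is overwritten before any read
Dead: 'k = 45'


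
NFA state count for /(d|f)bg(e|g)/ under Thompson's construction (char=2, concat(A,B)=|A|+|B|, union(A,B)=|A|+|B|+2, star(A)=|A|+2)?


Syntax tree has 6 char leaf(s), 2 union(s), 0 star(s)
chars contribute 6×2 = 12; each union adds +2; each star adds +2
Total: 12 + 4 + 0 = 16 states


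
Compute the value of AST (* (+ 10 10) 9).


Evaluate inner: (+ 10 10) = 20
Evaluate root: (* 20 9) = 180
Result: 180


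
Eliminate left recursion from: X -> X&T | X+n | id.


Left-recursive alternatives: X&T, X+n; non-recursive: id
Introduce X': X -> idX', X' -> &TX' | +nX' | ε


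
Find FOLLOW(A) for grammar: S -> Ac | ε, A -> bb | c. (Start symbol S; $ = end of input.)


$ ∈ FOLLOW(S). For each A -> αBβ: add FIRST(β)\{ε} to FOLLOW(B); if β nullable, add FOLLOW(A).
FOLLOW(A) = {c}


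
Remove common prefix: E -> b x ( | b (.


Common prefix: 'b'
Factored: E -> b E', E' -> x ( | (


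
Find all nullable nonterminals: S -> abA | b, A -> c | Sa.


A nonterminal is nullable iff some alternative derives ε (directly, or every symbol in it is nullable)
Nullable: {}


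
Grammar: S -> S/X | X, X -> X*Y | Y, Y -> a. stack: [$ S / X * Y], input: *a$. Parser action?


handle 'X*Y' on top
Action: reduce (X -> X*Y)


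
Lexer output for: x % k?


Scan left to right, longest-match per lexeme
Tokens: ID(x), OP(%), ID(k)


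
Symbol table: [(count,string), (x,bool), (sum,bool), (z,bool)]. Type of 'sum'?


Lookup 'sum' → type bool


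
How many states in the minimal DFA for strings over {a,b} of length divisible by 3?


Track length mod 3: states 0..2, accept at 0
Minimal DFA: 3 states


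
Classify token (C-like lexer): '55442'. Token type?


Pattern: digits only
Type: INTEGER_LITERAL


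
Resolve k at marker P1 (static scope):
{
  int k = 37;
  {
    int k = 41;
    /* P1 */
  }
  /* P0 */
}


k declared in the same block as P1
k = 41


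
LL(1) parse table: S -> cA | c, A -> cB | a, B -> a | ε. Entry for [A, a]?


For [A, a]: 'a' ∈ FIRST(a)
Entry: A -> a


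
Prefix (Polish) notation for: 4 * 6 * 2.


left-to-right (same/higher precedence on left): tree is (* (* 4 6) 2)
Prefix: * * 4 6 2


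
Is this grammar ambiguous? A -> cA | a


right-linear, alternatives start with distinct terminals 'c' vs 'a': unique leftmost derivation
Unambiguous


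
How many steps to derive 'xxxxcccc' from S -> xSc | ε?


Derivation: S => xSc => xxScc => xxxSccc => xxxxScccc => xxxxcccc
Steps: 5


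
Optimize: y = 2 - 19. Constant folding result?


2 - 19 = -17 at compile time
Optimized: y = -17


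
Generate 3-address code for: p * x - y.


Break into single-operator statements:
t1 = p * x
t2 = t1 - y


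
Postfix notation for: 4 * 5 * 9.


Left to right (same or higher precedence on left)
Postfix: 4 5 * 9 *


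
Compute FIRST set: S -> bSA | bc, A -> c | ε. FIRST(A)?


Per alternative of A: FIRST(c) = {c}; FIRST(ε) = {ε}
FIRST(A) = {c, ε}


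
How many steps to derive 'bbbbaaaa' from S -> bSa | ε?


Derivation: S => bSa => bbSaa => bbbSaaa => bbbbSaaaa => bbbbaaaa
Steps: 5


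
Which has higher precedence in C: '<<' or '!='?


'<<' is shift (level 8); '!=' is equality (level 6)
Higher level binds tighter
'<<' has higher precedence than '!='


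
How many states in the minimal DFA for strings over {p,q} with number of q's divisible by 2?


Track (count of q) mod 2: states 0..1, accept at 0
Minimal DFA: 2 states


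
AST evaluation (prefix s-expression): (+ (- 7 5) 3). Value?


Evaluate inner: (- 7 5) = 2
Evaluate root: (+ 2 3) = 5
Result: 5


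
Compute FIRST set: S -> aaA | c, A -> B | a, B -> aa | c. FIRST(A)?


Per alternative of A: FIRST(B) = {a, c}; FIRST(a) = {a}
FIRST(A) = {a, c}


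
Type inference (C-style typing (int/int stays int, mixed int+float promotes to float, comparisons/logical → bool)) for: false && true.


Operand types: bool && bool
Rule: logical operators take bool operands and yield bool
Result type: bool


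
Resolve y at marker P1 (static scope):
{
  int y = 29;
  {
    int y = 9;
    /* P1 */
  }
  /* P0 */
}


y declared in the same block as P1
y = 9


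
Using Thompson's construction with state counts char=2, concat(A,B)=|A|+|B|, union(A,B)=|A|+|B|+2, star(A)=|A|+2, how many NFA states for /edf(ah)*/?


Syntax tree has 5 char leaf(s), 0 union(s), 1 star(s)
chars contribute 5×2 = 10; each union adds +2; each star adds +2
Total: 10 + 0 + 2 = 12 states


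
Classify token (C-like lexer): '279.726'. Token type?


Pattern: digits with a decimal point
Type: FLOAT_LITERAL


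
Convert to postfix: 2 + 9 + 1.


Left to right (same or higher precedence on left)
Postfix: 2 9 + 1 +


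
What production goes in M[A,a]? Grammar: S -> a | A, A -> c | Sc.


For [A, a]: 'a' ∈ FIRST(Sc)
Entry: A -> Sc


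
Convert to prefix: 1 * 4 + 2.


left-to-right (same/higher precedence on left): tree is (+ (* 1 4) 2)
Prefix: + * 1 4 2


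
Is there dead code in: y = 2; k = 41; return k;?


y is assigned but never read
Dead: 'y = 2'


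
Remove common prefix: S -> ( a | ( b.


Common prefix: '('
Factored: S -> ( S', S' -> a | b


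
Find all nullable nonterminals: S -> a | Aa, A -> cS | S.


A nonterminal is nullable iff some alternative derives ε (directly, or every symbol in it is nullable)
Nullable: {}


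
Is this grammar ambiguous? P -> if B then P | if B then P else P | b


dangling else: 'if B then if B then b else b' parses two ways
Ambiguous


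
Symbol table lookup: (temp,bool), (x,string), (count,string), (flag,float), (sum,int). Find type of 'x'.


Lookup 'x' → type string


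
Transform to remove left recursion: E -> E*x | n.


Left-recursive alternatives: E*x; non-recursive: n
Introduce E': E -> nE', E' -> *xE' | ε


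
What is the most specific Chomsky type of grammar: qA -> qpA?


LHS has context (more than one symbol) and |LHS| ≤ |RHS|
Classification: Type 1 (Context-Sensitive)


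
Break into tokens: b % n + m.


Scan left to right, longest-match per lexeme
Tokens: ID(b), OP(%), ID(n), OP(+), ID(m)


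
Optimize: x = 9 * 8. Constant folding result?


9 * 8 = 72 at compile time
Optimized: x = 72


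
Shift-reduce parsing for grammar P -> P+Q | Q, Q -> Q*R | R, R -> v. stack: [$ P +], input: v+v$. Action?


no handle ('P+' is not any RHS); shift 'v'
Action: shift


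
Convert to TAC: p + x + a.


Break into single-operator statements:
t1 = p + x
t2 = t1 + a


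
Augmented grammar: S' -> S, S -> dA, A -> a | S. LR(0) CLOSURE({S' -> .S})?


Start: S' -> .S
For each item with dot before a nonterminal B, add B -> .γ for every B-production
Closure: [S' -> .S, S -> .dA]


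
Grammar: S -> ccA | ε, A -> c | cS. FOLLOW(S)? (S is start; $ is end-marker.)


$ ∈ FOLLOW(S). For each A -> αBβ: add FIRST(β)\{ε} to FOLLOW(B); if β nullable, add FOLLOW(A).
FOLLOW(S) = {$}


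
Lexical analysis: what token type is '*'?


Pattern: operator symbol
Type: OPERATOR


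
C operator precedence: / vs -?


'/' is multiplicative (level 10); '-' is additive (level 9)
Higher level binds tighter
'/' has higher precedence than '-'


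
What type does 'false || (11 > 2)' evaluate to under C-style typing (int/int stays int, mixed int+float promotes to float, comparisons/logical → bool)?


Operand types: bool || bool
Rule: logical operators take bool operands and yield bool
Result type: bool


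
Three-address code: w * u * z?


Break into single-operator statements:
t1 = w * u
t2 = t1 * z


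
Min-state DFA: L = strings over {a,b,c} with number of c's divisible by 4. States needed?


Track (count of c) mod 4: states 0..3, accept at 0
Minimal DFA: 4 states


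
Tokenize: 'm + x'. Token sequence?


Scan left to right, longest-match per lexeme
Tokens: ID(m), OP(+), ID(x)


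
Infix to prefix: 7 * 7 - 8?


left-to-right (same/higher precedence on left): tree is (- (* 7 7) 8)
Prefix: - * 7 7 8


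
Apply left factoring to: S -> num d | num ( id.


Common prefix: 'num'
Factored: S -> num S', S' -> d | ( id


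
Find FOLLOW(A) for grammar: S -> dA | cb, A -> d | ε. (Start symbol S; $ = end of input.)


$ ∈ FOLLOW(S). For each A -> αBβ: add FIRST(β)\{ε} to FOLLOW(B); if β nullable, add FOLLOW(A).
FOLLOW(A) = {$}


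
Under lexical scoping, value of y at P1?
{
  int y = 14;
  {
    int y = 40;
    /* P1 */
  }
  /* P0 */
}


y declared in the same block as P1
y = 40


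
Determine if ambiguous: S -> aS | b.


right-linear, alternatives start with distinct terminals 'a' vs 'b': unique leftmost derivation
Unambiguous


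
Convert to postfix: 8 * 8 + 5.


Left to right (same or higher precedence on left)
Postfix: 8 8 * 5 +


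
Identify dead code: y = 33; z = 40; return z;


y is assigned but never read
Dead: 'y = 33'


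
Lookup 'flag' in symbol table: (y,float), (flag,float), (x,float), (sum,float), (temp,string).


Lookup 'flag' → type float


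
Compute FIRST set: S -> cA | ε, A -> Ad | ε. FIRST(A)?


Per alternative of A: FIRST(Ad) = {d}; FIRST(ε) = {ε}
FIRST(A) = {d, ε}


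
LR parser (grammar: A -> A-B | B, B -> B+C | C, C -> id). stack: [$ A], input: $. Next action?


start symbol A on stack, input exhausted
Action: accept


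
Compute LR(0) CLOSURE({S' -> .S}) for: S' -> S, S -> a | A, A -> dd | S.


Start: S' -> .S
For each item with dot before a nonterminal B, add B -> .γ for every B-production
Closure: [S' -> .S, S -> .a, S -> .A, A -> .dd, A -> .S]


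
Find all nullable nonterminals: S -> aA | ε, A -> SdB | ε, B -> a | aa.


A nonterminal is nullable iff some alternative derives ε (directly, or every symbol in it is nullable)
Nullable: {A, S}


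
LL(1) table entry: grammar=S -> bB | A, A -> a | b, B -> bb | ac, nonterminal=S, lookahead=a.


For [S, a]: 'a' ∈ FIRST(A)
Entry: S -> A


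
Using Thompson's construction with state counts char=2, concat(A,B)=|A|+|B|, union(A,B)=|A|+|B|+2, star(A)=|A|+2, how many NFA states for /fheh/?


Syntax tree has 4 char leaf(s), 0 union(s), 0 star(s)
chars contribute 4×2 = 8; each union adds +2; each star adds +2
Total: 8 + 0 + 0 = 8 states


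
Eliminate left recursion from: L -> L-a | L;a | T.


Left-recursive alternatives: L-a, L;a; non-recursive: T
Introduce L': L -> TL', L' -> -aL' | ;aL' | ε


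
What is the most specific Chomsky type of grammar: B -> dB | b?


Right-linear: every RHS is a terminal or a terminal followed by one nonterminal
Classification: Type 3 (Regular)


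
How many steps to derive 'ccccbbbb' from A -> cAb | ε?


Derivation: A => cAb => ccAbb => cccAbbb => ccccAbbbb => ccccbbbb
Steps: 5


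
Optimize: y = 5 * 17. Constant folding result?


5 * 17 = 85 at compile time
Optimized: y = 85


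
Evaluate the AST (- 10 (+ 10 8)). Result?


Evaluate inner: (+ 10 8) = 18
Evaluate root: (- 10 18) = -8
Result: -8


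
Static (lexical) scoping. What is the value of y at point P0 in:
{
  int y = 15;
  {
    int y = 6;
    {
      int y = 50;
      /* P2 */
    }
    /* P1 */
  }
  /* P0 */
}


y declared in the same block as P0
y = 15


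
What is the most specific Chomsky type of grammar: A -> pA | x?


Right-linear: every RHS is a terminal or a terminal followed by one nonterminal
Classification: Type 3 (Regular)


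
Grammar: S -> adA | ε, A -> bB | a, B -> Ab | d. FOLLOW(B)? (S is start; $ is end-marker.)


$ ∈ FOLLOW(S). For each A -> αBβ: add FIRST(β)\{ε} to FOLLOW(B); if β nullable, add FOLLOW(A).
FOLLOW(B) = {$, b}


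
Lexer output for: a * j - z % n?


Scan left to right, longest-match per lexeme
Tokens: ID(a), OP(*), ID(j), OP(-), ID(z), OP(%), ID(n)


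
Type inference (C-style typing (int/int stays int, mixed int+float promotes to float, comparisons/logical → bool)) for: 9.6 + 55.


Operand types: float + int
Rule: mixed int/float promotes to float; int/int stays int
Result type: float


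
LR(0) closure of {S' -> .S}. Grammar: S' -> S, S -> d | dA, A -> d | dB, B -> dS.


Start: S' -> .S
For each item with dot before a nonterminal B, add B -> .γ for every B-production
Closure: [S' -> .S, S -> .d, S -> .dA]


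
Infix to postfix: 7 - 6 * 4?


* has higher precedence, evaluate 6*4 first
Postfix: 7 6 4 * -


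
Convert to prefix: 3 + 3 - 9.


left-to-right (same/higher precedence on left): tree is (- (+ 3 3) 9)
Prefix: - + 3 3 9


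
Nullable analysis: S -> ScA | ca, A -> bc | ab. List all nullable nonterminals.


A nonterminal is nullable iff some alternative derives ε (directly, or every symbol in it is nullable)
Nullable: {}


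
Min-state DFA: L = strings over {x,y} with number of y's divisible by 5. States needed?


Track (count of y) mod 5: states 0..4, accept at 0
Minimal DFA: 5 states


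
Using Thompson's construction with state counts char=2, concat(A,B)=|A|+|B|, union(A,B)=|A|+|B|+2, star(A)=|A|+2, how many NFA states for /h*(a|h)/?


Syntax tree has 3 char leaf(s), 1 union(s), 1 star(s)
chars contribute 3×2 = 6; each union adds +2; each star adds +2
Total: 6 + 2 + 2 = 10 states


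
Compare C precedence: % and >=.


'%' is multiplicative (level 10); '>=' is relational (level 7)
Higher level binds tighter
'%' has higher precedence than '>='


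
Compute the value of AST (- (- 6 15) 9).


Evaluate inner: (- 6 15) = -9
Evaluate root: (- -9 9) = -18
Result: -18


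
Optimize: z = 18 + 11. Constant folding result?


18 + 11 = 29 at compile time
Optimized: z = 29


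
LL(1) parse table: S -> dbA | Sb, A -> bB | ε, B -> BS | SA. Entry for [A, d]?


For [A, d]: ε is nullable and 'd' ∈ FOLLOW(A)
Entry: A -> ε


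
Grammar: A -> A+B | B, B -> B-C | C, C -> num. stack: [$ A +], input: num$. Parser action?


no handle ('A+' is not any RHS); shift 'num'
Action: shift


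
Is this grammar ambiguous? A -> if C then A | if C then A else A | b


dangling else: 'if C then if C then b else b' parses two ways
Ambiguous


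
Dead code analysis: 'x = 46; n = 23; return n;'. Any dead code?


x is assigned but never read
Dead: 'x = 46'


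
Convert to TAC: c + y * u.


Break into single-operator statements:
t1 = y * u
t2 = c + t1


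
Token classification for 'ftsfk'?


Pattern: letter/underscore followed by alphanumerics, not a keyword
Type: IDENTIFIER


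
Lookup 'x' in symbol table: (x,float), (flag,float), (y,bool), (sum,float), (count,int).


Lookup 'x' → type float


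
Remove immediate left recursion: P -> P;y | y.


Left-recursive alternatives: P;y; non-recursive: y
Introduce P': P -> yP', P' -> ;yP' | ε


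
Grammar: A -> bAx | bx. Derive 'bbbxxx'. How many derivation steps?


Derivation: A => bAx => bbAxx => bbbxxx
Steps: 3


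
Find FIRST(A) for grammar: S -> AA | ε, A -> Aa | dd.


Per alternative of A: FIRST(Aa) = {d}; FIRST(dd) = {d}
FIRST(A) = {d}


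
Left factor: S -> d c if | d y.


Common prefix: 'd'
Factored: S -> d S', S' -> c if | y


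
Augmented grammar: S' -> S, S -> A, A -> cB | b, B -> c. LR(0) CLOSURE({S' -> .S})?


Start: S' -> .S
For each item with dot before a nonterminal B, add B -> .γ for every B-production
Closure: [S' -> .S, S -> .A, A -> .cB, A -> .b]


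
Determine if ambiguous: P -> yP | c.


right-linear, alternatives start with distinct terminals 'y' vs 'c': unique leftmost derivation
Unambiguous


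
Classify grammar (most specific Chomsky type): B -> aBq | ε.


Single nonterminal LHS, but a^n q^n is not regular
Classification: Type 2 (Context-Free)


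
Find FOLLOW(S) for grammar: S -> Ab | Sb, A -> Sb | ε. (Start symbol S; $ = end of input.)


$ ∈ FOLLOW(S). For each A -> αBβ: add FIRST(β)\{ε} to FOLLOW(B); if β nullable, add FOLLOW(A).
FOLLOW(S) = {$, b}


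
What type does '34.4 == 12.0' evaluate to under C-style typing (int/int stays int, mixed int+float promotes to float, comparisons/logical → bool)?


Operand types: float == float
Rule: comparison yields bool
Result type: bool


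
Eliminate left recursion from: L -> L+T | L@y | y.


Left-recursive alternatives: L+T, L@y; non-recursive: y
Introduce L': L -> yL', L' -> +TL' | @yL' | ε


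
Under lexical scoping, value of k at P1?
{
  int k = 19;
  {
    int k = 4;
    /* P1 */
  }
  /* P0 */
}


k declared in the same block as P1
k = 4


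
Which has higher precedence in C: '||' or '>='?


'>=' is relational (level 7); '||' is logical OR (level 1)
Higher level binds tighter
'>=' has higher precedence than '||'


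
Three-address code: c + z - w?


Break into single-operator statements:
t1 = c + z
t2 = t1 - w


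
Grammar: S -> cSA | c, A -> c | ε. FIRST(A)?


Per alternative of A: FIRST(c) = {c}; FIRST(ε) = {ε}
FIRST(A) = {c, ε}


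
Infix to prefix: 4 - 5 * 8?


'*' binds tighter: tree is (- 4 (* 5 8))
Prefix: - 4 * 5 8


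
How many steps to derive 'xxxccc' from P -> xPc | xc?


Derivation: P => xPc => xxPcc => xxxccc
Steps: 3


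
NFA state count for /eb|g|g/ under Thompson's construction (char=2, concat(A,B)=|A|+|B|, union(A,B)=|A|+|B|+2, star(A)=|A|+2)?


Syntax tree has 4 char leaf(s), 2 union(s), 0 star(s)
chars contribute 4×2 = 8; each union adds +2; each star adds +2
Total: 8 + 4 + 0 = 12 states


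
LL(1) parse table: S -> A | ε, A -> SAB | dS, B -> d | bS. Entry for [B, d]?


For [B, d]: 'd' ∈ FIRST(d)
Entry: B -> d


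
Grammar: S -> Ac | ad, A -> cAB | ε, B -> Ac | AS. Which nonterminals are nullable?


A nonterminal is nullable iff some alternative derives ε (directly, or every symbol in it is nullable)
Nullable: {A}


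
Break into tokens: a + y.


Scan left to right, longest-match per lexeme
Tokens: ID(a), OP(+), ID(y)


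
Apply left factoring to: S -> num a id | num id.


Common prefix: 'num'
Factored: S -> num S', S' -> a id | id


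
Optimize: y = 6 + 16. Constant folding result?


6 + 16 = 22 at compile time
Optimized: y = 22


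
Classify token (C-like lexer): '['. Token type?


Pattern: delimiter/punctuation
Type: PUNCTUATION


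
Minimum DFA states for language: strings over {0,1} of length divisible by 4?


Track length mod 4: states 0..3, accept at 0
Minimal DFA: 4 states


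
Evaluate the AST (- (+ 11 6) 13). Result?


Evaluate inner: (+ 11 6) = 17
Evaluate root: (- 17 13) = 4
Result: 4


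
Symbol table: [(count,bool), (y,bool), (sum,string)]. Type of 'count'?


Lookup 'count' → type bool


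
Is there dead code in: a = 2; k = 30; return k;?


a is assigned but never read
Dead: 'a = 2'


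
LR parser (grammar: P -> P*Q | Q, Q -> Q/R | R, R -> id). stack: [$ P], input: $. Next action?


start symbol P on stack, input exhausted
Action: accept


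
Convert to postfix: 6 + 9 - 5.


Left to right (same or higher precedence on left)
Postfix: 6 9 + 5 -


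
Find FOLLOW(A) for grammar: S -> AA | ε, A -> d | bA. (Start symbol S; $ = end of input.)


$ ∈ FOLLOW(S). For each A -> αBβ: add FIRST(β)\{ε} to FOLLOW(B); if β nullable, add FOLLOW(A).
FOLLOW(A) = {$, b, d}


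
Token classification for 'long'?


Pattern: reserved word
Type: KEYWORD


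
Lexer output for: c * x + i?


Scan left to right, longest-match per lexeme
Tokens: ID(c), OP(*), ID(x), OP(+), ID(i)


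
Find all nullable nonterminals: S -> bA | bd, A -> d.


A nonterminal is nullable iff some alternative derives ε (directly, or every symbol in it is nullable)
Nullable: {}


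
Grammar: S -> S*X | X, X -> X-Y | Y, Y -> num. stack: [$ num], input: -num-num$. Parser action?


'num' on top is the handle for Y -> num
Action: reduce (Y -> num)


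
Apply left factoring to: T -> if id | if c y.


Common prefix: 'if'
Factored: T -> if T', T' -> id | c y


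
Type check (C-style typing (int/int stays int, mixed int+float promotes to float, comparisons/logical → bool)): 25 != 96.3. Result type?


Operand types: int != float
Rule: comparison yields bool
Result type: bool


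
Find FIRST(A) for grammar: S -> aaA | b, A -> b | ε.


Per alternative of A: FIRST(b) = {b}; FIRST(ε) = {ε}
FIRST(A) = {b, ε}


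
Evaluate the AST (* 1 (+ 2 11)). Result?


Evaluate inner: (+ 2 11) = 13
Evaluate root: (* 1 13) = 13
Result: 13


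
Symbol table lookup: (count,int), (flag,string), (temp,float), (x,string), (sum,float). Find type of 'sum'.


Lookup 'sum' → type float


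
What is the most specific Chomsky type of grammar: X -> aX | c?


Right-linear: every RHS is a terminal or a terminal followed by one nonterminal
Classification: Type 3 (Regular)


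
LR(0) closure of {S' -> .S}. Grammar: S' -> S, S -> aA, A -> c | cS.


Start: S' -> .S
For each item with dot before a nonterminal B, add B -> .γ for every B-production
Closure: [S' -> .S, S -> .aA]


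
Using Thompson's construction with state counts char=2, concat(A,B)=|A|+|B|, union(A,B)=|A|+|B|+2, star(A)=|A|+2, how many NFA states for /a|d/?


Syntax tree has 2 char leaf(s), 1 union(s), 0 star(s)
chars contribute 2×2 = 4; each union adds +2; each star adds +2
Total: 4 + 2 + 0 = 6 states


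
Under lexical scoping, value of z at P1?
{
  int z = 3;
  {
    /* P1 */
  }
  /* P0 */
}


P1's block does not declare z; resolves to the enclosing declaration at depth 0
z = 3


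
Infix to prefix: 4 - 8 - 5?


left-to-right (same/higher precedence on left): tree is (- (- 4 8) 5)
Prefix: - - 4 8 5


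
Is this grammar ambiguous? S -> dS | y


right-linear, alternatives start with distinct terminals 'd' vs 'y': unique leftmost derivation
Unambiguous


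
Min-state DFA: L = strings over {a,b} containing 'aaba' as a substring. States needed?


KMP-style automaton: 4 progress states + 1 absorbing accept = 5
Minimal DFA: 5 states


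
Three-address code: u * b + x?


Break into single-operator statements:
t1 = u * b
t2 = t1 + x


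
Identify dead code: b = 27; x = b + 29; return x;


b is read by x's definition; x is returned
No dead code


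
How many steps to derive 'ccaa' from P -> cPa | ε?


Derivation: P => cPa => ccPaa => ccaa
Steps: 3


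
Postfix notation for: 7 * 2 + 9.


Left to right (same or higher precedence on left)
Postfix: 7 2 * 9 +


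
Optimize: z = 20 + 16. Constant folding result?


20 + 16 = 36 at compile time
Optimized: z = 36


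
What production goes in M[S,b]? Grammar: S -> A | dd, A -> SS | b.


For [S, b]: 'b' ∈ FIRST(A)
Entry: S -> A


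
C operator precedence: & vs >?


'>' is relational (level 7); '&' is bitwise AND (level 5)
Higher level binds tighter
'>' has higher precedence than '&'


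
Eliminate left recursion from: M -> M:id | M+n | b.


Left-recursive alternatives: M:id, M+n; non-recursive: b
Introduce M': M -> bM', M' -> :idM' | +nM' | ε


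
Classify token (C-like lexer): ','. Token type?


Pattern: delimiter/punctuation
Type: PUNCTUATION


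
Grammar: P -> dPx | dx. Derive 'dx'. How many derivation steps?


Derivation: P => dx
Steps: 1


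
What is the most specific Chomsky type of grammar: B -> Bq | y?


Left-linear: every RHS is a terminal or one nonterminal followed by a terminal
Classification: Type 3 (Regular)


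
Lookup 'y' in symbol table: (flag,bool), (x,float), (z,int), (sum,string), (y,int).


Lookup 'y' → type int


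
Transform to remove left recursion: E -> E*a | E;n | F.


Left-recursive alternatives: E*a, E;n; non-recursive: F
Introduce E': E -> FE', E' -> *aE' | ;nE' | ε


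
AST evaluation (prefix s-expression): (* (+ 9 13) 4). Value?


Evaluate inner: (+ 9 13) = 22
Evaluate root: (* 22 4) = 88
Result: 88


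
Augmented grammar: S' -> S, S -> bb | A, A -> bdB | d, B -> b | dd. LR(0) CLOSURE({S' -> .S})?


Start: S' -> .S
For each item with dot before a nonterminal B, add B -> .γ for every B-production
Closure: [S' -> .S, S -> .bb, S -> .A, A -> .bdB, A -> .d]


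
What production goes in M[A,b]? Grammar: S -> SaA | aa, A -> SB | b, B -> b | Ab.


For [A, b]: 'b' ∈ FIRST(b)
Entry: A -> b


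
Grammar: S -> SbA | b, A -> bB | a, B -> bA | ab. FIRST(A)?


Per alternative of A: FIRST(bB) = {b}; FIRST(a) = {a}
FIRST(A) = {a, b}


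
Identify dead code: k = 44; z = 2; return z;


k is assigned but never read
Dead: 'k = 44'


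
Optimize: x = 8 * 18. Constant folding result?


8 * 18 = 144 at compile time
Optimized: x = 144


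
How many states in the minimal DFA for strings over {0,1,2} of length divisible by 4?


Track length mod 4: states 0..3, accept at 0
Minimal DFA: 4 states


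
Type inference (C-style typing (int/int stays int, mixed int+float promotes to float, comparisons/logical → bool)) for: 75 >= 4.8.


Operand types: int >= float
Rule: comparison yields bool
Result type: bool


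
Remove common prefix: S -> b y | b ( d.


Common prefix: 'b'
Factored: S -> b S', S' -> y | ( d


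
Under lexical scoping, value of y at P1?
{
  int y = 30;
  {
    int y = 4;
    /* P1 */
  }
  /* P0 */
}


y declared in the same block as P1
y = 4


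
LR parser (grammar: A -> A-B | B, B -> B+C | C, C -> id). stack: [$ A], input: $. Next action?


start symbol A on stack, input exhausted
Action: accept


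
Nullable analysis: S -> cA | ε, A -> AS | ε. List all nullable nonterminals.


A nonterminal is nullable iff some alternative derives ε (directly, or every symbol in it is nullable)
Nullable: {A, S}


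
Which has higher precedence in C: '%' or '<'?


'%' is multiplicative (level 10); '<' is relational (level 7)
Higher level binds tighter
'%' has higher precedence than '<'


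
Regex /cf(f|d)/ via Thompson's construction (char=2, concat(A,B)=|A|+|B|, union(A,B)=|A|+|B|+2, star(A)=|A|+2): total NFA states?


Syntax tree has 4 char leaf(s), 1 union(s), 0 star(s)
chars contribute 4×2 = 8; each union adds +2; each star adds +2
Total: 8 + 2 + 0 = 10 states
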